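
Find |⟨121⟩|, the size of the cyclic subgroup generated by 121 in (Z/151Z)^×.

Since 121 ∈ (Z/151Z)^×, its order divides φ(151) = 151 − 1 = 150 = 2 · 3 · 5^2.
Divisors of 150: 1, 2, 3, 5, 6, 10, 15, 25, 30, 50, 75, 150.
Test each divisor d:
121^1 ≡ 121 (mod 151)
121^2 ≡ 145 (mod 151)
121^3 ≡ 29 (mod 151)
121^5 ≡ 128 (mod 151)
121^6 ≡ 86 (mod 151)
121^10 ≡ 76 (mod 151)
121^15 ≡ 64 (mod 151)
121^25 ≡ 32 (mod 151)
121^30 ≡ 19 (mod 151)
121^50 ≡ 118 (mod 151)
121^75 ≡ 1 (mod 151) ✓
The smallest such exponent is 75, so the order of 121 is 75.

75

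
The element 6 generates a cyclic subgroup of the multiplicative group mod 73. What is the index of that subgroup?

Since 6 ∈ (Z/73Z)^×, its order divides φ(73) = 73 − 1 = 72 = 2^3 · 3^2.
Divisors of 72: 1, 2, 3, 4, 6, 8, 9, 12, 18, 24, 36, 72.
Compute 6^d (mod 73) for the divisors d until we hit 1:
6^1 ≡ 6 (mod 73)
6^2 ≡ 36 (mod 73)
6^3 ≡ 70 (mod 73)
6^4 ≡ 55 (mod 73)
6^6 ≡ 9 (mod 73)
6^8 ≡ 32 (mod 73)
6^9 ≡ 46 (mod 73)
6^12 ≡ 8 (mod 73)
6^18 ≡ 72 (mod 73)
6^24 ≡ 64 (mod 73)
6^36 ≡ 1 (mod 73) ✓
Thus |⟨6⟩| = ord(6) = 36.
Index = |(Z/73Z)^×| / |⟨6⟩| = 72 / 36 = 2.

2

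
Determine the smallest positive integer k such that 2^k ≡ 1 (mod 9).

By Lagrange's theorem, ord_9(2) divides φ(9) = φ(3^2) = 3·(3−1) = 6 = 2 · 3.
Divisors of 6: 1, 2, 3, 6.
Test each divisor d:
2^1 ≡ 2 (mod 9)
2^2 ≡ 4 (mod 9)
2^3 ≡ 8 (mod 9)
2^6 ≡ 1 (mod 9) ✓
Therefore the multiplicative order of 2 modulo 9 is 6.

6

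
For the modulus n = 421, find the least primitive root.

2

φ(421) = 421 − 1 = 420 = 2^2 · 3 · 5 · 7.
g is a primitive root iff g^(420/q) ≢ 1 (mod 421) for each prime q ∈ {2, 3, 5, 7}.
g = 2: 2^210 ≡ 420; 2^140 ≡ 400; 2^84 ≡ 279; 2^60 ≡ 370 — none is 1, so 2 is a primitive root.
The smallest primitive root modulo 421 is 2.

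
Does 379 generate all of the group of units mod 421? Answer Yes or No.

No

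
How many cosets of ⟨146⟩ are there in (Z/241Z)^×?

Since 146 ∈ (Z/241Z)^×, its order divides φ(241) = 241 − 1 = 240 = 2^4 · 3 · 5.
Divisors of 240: 1, 2, 3, 4, 5, 6, 8, 10, 12, 15, 16, 20, 24, 30, 40, 48, 60, 80, 120, 240.
Test each divisor d:
146^1 ≡ 146 (mod 241)
146^2 ≡ 108 (mod 241)
146^3 ≡ 103 (mod 241)
146^4 ≡ 96 (mod 241)
146^5 ≡ 38 (mod 241)
146^6 ≡ 5 (mod 241)
146^8 ≡ 58 (mod 241)
146^10 ≡ 239 (mod 241)
146^12 ≡ 25 (mod 241)
146^15 ≡ 165 (mod 241)
146^16 ≡ 231 (mod 241)
146^20 ≡ 4 (mod 241)
146^24 ≡ 143 (mod 241)
146^30 ≡ 233 (mod 241)
146^40 ≡ 16 (mod 241)
146^48 ≡ 205 (mod 241)
146^60 ≡ 64 (mod 241)
146^80 ≡ 15 (mod 241)
146^120 ≡ 240 (mod 241)
146^240 ≡ 1 (mod 241) ✓
The order of 146 is 240, so the subgroup it generates has 240 elements.
The index is φ(241) / ord(146) = 240 / 240 = 1.

1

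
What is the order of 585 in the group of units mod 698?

By Lagrange's theorem, ord_698(585) divides φ(698) = φ(2)·φ(349) = 1·348 = 348 = 2^2 · 3 · 29.
Divisors of 348: 1, 2, 3, 4, 6, 12, 29, 58, 87, 116, 174, 348.
Check 585^d mod 698 for each divisor in increasing order:
585^1 ≡ 585 (mod 698)
585^2 ≡ 205 (mod 698)
585^3 ≡ 567 (mod 698)
585^4 ≡ 145 (mod 698)
585^6 ≡ 409 (mod 698)
585^12 ≡ 459 (mod 698)
585^29 ≡ 373 (mod 698)
585^58 ≡ 227 (mod 698)
585^87 ≡ 213 (mod 698)
585^116 ≡ 575 (mod 698)
585^174 ≡ 697 (mod 698)
585^348 ≡ 1 (mod 698) ✓
Hence ord(585) = 348.

348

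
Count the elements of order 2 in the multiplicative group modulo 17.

1

φ(17) = 17 − 1 = 16 = 2^4.
(Z/17Z)^× is cyclic (|G| = 16); a cyclic group of order m has exactly φ(d) elements of each order d | m, and none otherwise.
2 | 16, and φ(2) = 2 − 1 = 1.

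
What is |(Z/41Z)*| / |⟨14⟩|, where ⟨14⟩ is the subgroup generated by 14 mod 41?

5

By Lagrange's theorem, ord_41(14) divides φ(41) = 41 − 1 = 40 = 2^3 · 5.
Divisors of 40: 1, 2, 4, 5, 8, 10, 20, 40.
Check 14^d mod 41 for each divisor in increasing order:
14^1 ≡ 14 (mod 41)
14^2 ≡ 32 (mod 41)
14^4 ≡ 40 (mod 41)
14^5 ≡ 27 (mod 41)
14^8 ≡ 1 (mod 41) ✓
The order of 14 is 8, so the subgroup it generates has 8 elements.
[(Z/41Z)^× : ⟨14⟩] = 40/8 = 5.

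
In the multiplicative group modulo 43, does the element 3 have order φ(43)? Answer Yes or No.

Yes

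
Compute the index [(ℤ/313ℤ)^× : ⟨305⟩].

6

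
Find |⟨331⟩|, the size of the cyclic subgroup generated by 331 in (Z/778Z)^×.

194

The order of 331 must divide φ(778) = φ(2)·φ(389) = 1·388 = 388 = 2^2 · 97.
Divisors of 388: 1, 2, 4, 97, 194, 388.
Test each divisor d:
331^1 ≡ 331 (mod 778)
331^2 ≡ 641 (mod 778)
331^4 ≡ 97 (mod 778)
331^97 ≡ 777 (mod 778)
331^194 ≡ 1 (mod 778) ✓
Hence ord(331) = 194.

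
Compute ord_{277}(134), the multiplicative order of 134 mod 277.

276

The order of 134 must divide φ(277) = 277 − 1 = 276 = 2^2 · 3 · 23.
Divisors of 276: 1, 2, 3, 4, 6, 12, 23, 46, 69, 92, 138, 276.
Check 134^d mod 277 for each divisor in increasing order:
134^1 ≡ 134 (mod 277)
134^2 ≡ 228 (mod 277)
134^3 ≡ 82 (mod 277)
134^4 ≡ 185 (mod 277)
134^6 ≡ 76 (mod 277)
134^12 ≡ 236 (mod 277)
134^23 ≡ 242 (mod 277)
134^46 ≡ 117 (mod 277)
134^69 ≡ 60 (mod 277)
134^92 ≡ 116 (mod 277)
134^138 ≡ 276 (mod 277)
134^276 ≡ 1 (mod 277) ✓
Therefore the multiplicative order of 134 modulo 277 is 276.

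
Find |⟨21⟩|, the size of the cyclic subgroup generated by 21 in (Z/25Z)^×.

5

The order of 21 must divide φ(25) = φ(5^2) = 5·(5−1) = 20 = 2^2 · 5.
Divisors of 20: 1, 2, 4, 5, 10, 20.
Check 21^d mod 25 for each divisor in increasing order:
21^1 ≡ 21 (mod 25)
21^2 ≡ 16 (mod 25)
21^4 ≡ 6 (mod 25)
21^5 ≡ 1 (mod 25) ✓
Therefore the multiplicative order of 21 modulo 25 is 5.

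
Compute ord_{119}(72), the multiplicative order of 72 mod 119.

ord(72) | φ(119) = φ(7·17) = (7−1)·(17−1) = 6·16 = 96 = 2^5 · 3.
Divisors of 96: 1, 2, 3, 4, 6, 8, 12, 16, 24, 32, 48, 96.
Compute 72^d (mod 119) for the divisors d until we hit 1:
72^1 ≡ 72 (mod 119)
72^2 ≡ 67 (mod 119)
72^3 ≡ 64 (mod 119)
72^4 ≡ 86 (mod 119)
72^6 ≡ 50 (mod 119)
72^8 ≡ 18 (mod 119)
72^12 ≡ 1 (mod 119) ✓
The smallest such exponent is 12, so the order of 72 is 12.

12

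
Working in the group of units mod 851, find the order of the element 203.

Since 203 ∈ (Z/851Z)^×, its order divides φ(851) = φ(23·37) = (23−1)·(37−1) = 22·36 = 792 = 2^3 · 3^2 · 11.
Divisors of 792: 1, 2, 3, 4, 6, 8, 9, 11, 12, 18, 22, 24, 33, 36, 44, 66, 72, 88, 99, 132, 198, 264, 396, 792.
Compute 203^d (mod 851) for the divisors d until we hit 1:
203^1 ≡ 203
203^2 ≡ 361
203^3 ≡ 97
203^4 ≡ 118
203^6 ≡ 48
203^8 ≡ 308
203^9 ≡ 401
203^11 ≡ 91
203^12 ≡ 602
203^18 ≡ 813
203^22 ≡ 622
203^24 ≡ 729
203^33 ≡ 436
203^36 ≡ 593
203^44 ≡ 530
203^66 ≡ 323
203^72 ≡ 186
203^88 ≡ 70
203^99 ≡ 413
203^132 ≡ 507
203^198 ≡ 369
203^264 ≡ 47
203^396 ≡ 1
Therefore the multiplicative order of 203 modulo 851 is 396.

396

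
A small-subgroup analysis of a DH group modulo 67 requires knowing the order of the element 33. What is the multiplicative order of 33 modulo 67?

ord(33) | φ(67) = 67 − 1 = 66 = 2 · 3 · 11.
Divisors of 66: 1, 2, 3, 6, 11, 22, 33, 66.
Check 33^d mod 67 for each divisor in increasing order:
33^1 ≡ 33 (mod 67)
33^2 ≡ 17 (mod 67)
33^3 ≡ 25 (mod 67)
33^6 ≡ 22 (mod 67)
33^11 ≡ 37 (mod 67)
33^22 ≡ 29 (mod 67)
33^33 ≡ 1 (mod 67) ✓
Therefore the multiplicative order of 33 modulo 67 is 33.

33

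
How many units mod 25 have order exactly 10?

φ(25) = φ(5^2) = 5·(5−1) = 20 = 2^2 · 5.
(Z/25Z)^× is cyclic (|G| = 20); a cyclic group of order m has exactly φ(d) elements of each order d | m, and none otherwise.
10 = 2 · 5 divides 20, and φ(10) = 4.

4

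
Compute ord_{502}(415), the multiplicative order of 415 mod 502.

125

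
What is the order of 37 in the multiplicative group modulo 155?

12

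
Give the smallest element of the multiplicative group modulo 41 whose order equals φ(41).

φ(41) = 41 − 1 = 40 = 2^3 · 5.
g is a primitive root iff g^(40/q) ≢ 1 (mod 41) for each prime q ∈ {2, 5}.
g = 2: 2^20 ≡ 1 — hits 1, so not a primitive root.
g = 3: 3^20 ≡ 40; 3^8 ≡ 1 — hits 1, so not a primitive root.
g = 4: 4^20 ≡ 1 — hits 1, so not a primitive root.
g = 5: 5^20 ≡ 1 — hits 1, so not a primitive root.
g = 6: 6^20 ≡ 40; 6^8 ≡ 10 — none is 1, so 6 is a primitive root.
Hence the least primitive root of 41 is 6.

6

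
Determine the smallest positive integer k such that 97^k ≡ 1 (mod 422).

70

Since 97 ∈ (Z/422Z)^×, its order divides φ(422) = φ(2)·φ(211) = 1·210 = 210 = 2 · 3 · 5 · 7.
Divisors of 210: 1, 2, 3, 5, 6, 7, 10, 14, 15, 21, 30, 35, 42, 70, 105, 210.
Check 97^d mod 422 for each divisor in increasing order:
97^1 ≡ 97
97^2 ≡ 125
97^3 ≡ 309
97^5 ≡ 223
97^6 ≡ 109
97^7 ≡ 23
97^10 ≡ 355
97^14 ≡ 107
97^15 ≡ 251
97^21 ≡ 351
97^30 ≡ 123
97^35 ≡ 421
97^42 ≡ 399
97^70 ≡ 1
So ord_422(97) = 70.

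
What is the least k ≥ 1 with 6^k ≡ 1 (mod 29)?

Since 6 ∈ (Z/29Z)^×, its order divides φ(29) = 29 − 1 = 28 = 2^2 · 7.
Divisors of 28: 1, 2, 4, 7, 14, 28.
Evaluate successive powers at the divisors of 28:
6^1 ≡ 6 (mod 29)
6^2 ≡ 7 (mod 29)
6^4 ≡ 20 (mod 29)
6^7 ≡ 28 (mod 29)
6^14 ≡ 1 (mod 29) ✓
Therefore the multiplicative order of 6 modulo 29 is 14.

14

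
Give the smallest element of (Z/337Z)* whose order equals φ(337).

10

φ(337) = 337 − 1 = 336 = 2^4 · 3 · 7.
Test candidates g = 2, 3, … against the prime factors q ∈ {2, 3, 7} of φ(337): g is a generator iff g^(336/q) ≢ 1 for every such q.
g = 2: 2^168 ≡ 1 — hits 1, so not a primitive root.
g = 3: 3^168 ≡ 1 — hits 1, so not a primitive root.
g = 4: 4^168 ≡ 1 — hits 1, so not a primitive root.
g = 5: 5^168 ≡ 336; 5^112 ≡ 1 — hits 1, so not a primitive root.
g = 6: 6^168 ≡ 1 — hits 1, so not a primitive root.
g = 7: 7^168 ≡ 1 — hits 1, so not a primitive root.
g = 8: 8^168 ≡ 1 — hits 1, so not a primitive root.
g = 9: 9^168 ≡ 1 — hits 1, so not a primitive root.
g = 10: 10^168 ≡ 336; 10^112 ≡ 128; 10^48 ≡ 175 — none is 1, so 10 is a primitive root.
The smallest primitive root modulo 337 is 10.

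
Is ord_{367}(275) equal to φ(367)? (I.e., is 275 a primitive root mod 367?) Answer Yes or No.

Yes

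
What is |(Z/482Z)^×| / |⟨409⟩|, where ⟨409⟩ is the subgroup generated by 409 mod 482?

3

The order of 409 must divide φ(482) = φ(2)·φ(241) = 1·240 = 240 = 2^4 · 3 · 5.
Divisors of 240: 1, 2, 3, 4, 5, 6, 8, 10, 12, 15, 16, 20, 24, 30, 40, 48, 60, 80, 120, 240.
Test each divisor d:
409^1 ≡ 409
409^2 ≡ 27
409^3 ≡ 439
409^4 ≡ 247
409^5 ≡ 285
409^6 ≡ 403
409^8 ≡ 277
409^10 ≡ 249
409^12 ≡ 457
409^15 ≡ 111
409^16 ≡ 91
409^20 ≡ 305
409^24 ≡ 143
409^30 ≡ 271
409^40 ≡ 481
409^48 ≡ 205
409^60 ≡ 177
409^80 ≡ 1
So ord_482(409) = 80, hence |⟨409⟩| = 80.
Index = |(Z/482Z)^×| / |⟨409⟩| = 240 / 80 = 3.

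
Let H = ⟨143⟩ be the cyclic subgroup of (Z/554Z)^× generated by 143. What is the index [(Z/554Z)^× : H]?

1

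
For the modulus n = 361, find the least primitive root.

φ(361) = φ(19^2) = 19·(19−1) = 342 = 2 · 3^2 · 19.
g is a primitive root iff g^(342/q) ≢ 1 (mod 361) for each prime q ∈ {2, 3, 19}.
g = 2: 2^171 ≡ 360; 2^114 ≡ 292; 2^18 ≡ 58 — none is 1, so 2 is a primitive root.
The smallest primitive root modulo 361 is 2.

2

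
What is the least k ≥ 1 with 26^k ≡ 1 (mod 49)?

42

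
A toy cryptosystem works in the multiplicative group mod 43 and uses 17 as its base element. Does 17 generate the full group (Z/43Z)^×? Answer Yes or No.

No

φ(43) = 43 − 1 = 42 = 2 · 3 · 7.
Test 17^(42/q) mod 43 for each prime factor q of 42:
17^21 ≡ 1 (mod 43)  [q = 2: ≡ 1 ✗]
17^14 ≡ 6 (mod 43)  [q = 3: ≢ 1 ✓]
17^6 ≡ 35 (mod 43)  [q = 7: ≢ 1 ✓]
The check at q = 2 fails, so 17 generates a proper subgroup.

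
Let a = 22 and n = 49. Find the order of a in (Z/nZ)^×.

Since 22 ∈ (Z/49Z)^×, its order divides φ(49) = φ(7^2) = 7·(7−1) = 42 = 2 · 3 · 7.
Divisors of 42: 1, 2, 3, 6, 7, 14, 21, 42.
Compute 22^d (mod 49) for the divisors d until we hit 1:
22^1 ≡ 22 (mod 49)
22^2 ≡ 43 (mod 49)
22^3 ≡ 15 (mod 49)
22^6 ≡ 29 (mod 49)
22^7 ≡ 1 (mod 49) ✓
So ord_49(22) = 7.

7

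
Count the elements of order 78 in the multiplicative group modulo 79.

φ(79) = 79 − 1 = 78 = 2 · 3 · 13.
In a cyclic group of order 78, there are φ(d) elements of order d for each divisor d of 78, and zero for non-divisors.
78 = 2 · 3 · 13 divides 78, and φ(78) = 24.

24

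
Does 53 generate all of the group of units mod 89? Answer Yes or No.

φ(89) = 89 − 1 = 88 = 2^3 · 11.
Test 53^(88/q) mod 89 for each prime factor q of 88:
53^44 ≡ 1 (mod 89)  [q = 2: ≡ 1 ✗]
53^8 ≡ 64 (mod 89)  [q = 11: ≢ 1 ✓]
Since 53^44 ≡ 1, the order of 53 divides 44 < 88, so 53 is not a primitive root.

No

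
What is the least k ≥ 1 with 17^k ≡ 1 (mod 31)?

30

The order of 17 must divide φ(31) = 31 − 1 = 30 = 2 · 3 · 5.
Divisors of 30: 1, 2, 3, 5, 6, 10, 15, 30.
Test each divisor d:
17^1 ≡ 17 (mod 31)
17^2 ≡ 10 (mod 31)
17^3 ≡ 15 (mod 31)
17^5 ≡ 26 (mod 31)
17^6 ≡ 8 (mod 31)
17^10 ≡ 25 (mod 31)
17^15 ≡ 30 (mod 31)
17^30 ≡ 1 (mod 31) ✓
Therefore the multiplicative order of 17 modulo 31 is 30.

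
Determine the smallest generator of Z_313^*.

φ(313) = 313 − 1 = 312 = 2^3 · 3 · 13.
Test candidates g = 2, 3, … against the prime factors q ∈ {2, 3, 13} of φ(313): g is a generator iff g^(312/q) ≢ 1 for every such q.
g = 2: 2^156 ≡ 1 — hits 1, so not a primitive root.
g = 3: 3^156 ≡ 1 — hits 1, so not a primitive root.
g = 4: 4^156 ≡ 1 — hits 1, so not a primitive root.
g = 5: 5^156 ≡ 312; 5^104 ≡ 1 — hits 1, so not a primitive root.
g = 6: 6^156 ≡ 1 — hits 1, so not a primitive root.
g = 7: 7^156 ≡ 312; 7^104 ≡ 1 — hits 1, so not a primitive root.
g = 8: 8^156 ≡ 1 — hits 1, so not a primitive root.
g = 9: 9^156 ≡ 1 — hits 1, so not a primitive root.
g = 10: 10^156 ≡ 312; 10^104 ≡ 214; 10^24 ≡ 103 — none is 1, so 10 is a primitive root.
Hence the least primitive root of 313 is 10.

10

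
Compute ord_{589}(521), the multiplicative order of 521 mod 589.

6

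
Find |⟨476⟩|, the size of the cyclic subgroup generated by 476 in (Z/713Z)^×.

330

ord(476) | φ(713) = φ(23·31) = (23−1)·(31−1) = 22·30 = 660 = 2^2 · 3 · 5 · 11.
Divisors of 660: 1, 2, 3, 4, 5, 6, 10, 11, 12, 15, 20, 22, 30, 33, 44, 55, 60, 66, 110, 132, 165, 220, 330, 660.
Test each divisor d:
476^1 ≡ 476 (mod 713)
476^2 ≡ 555 (mod 713)
476^3 ≡ 370 (mod 713)
476^4 ≡ 9 (mod 713)
476^5 ≡ 6 (mod 713)
476^6 ≡ 4 (mod 713)
476^10 ≡ 36 (mod 713)
476^11 ≡ 24 (mod 713)
476^12 ≡ 16 (mod 713)
476^15 ≡ 216 (mod 713)
476^20 ≡ 583 (mod 713)
476^22 ≡ 576 (mod 713)
476^30 ≡ 311 (mod 713)
476^33 ≡ 277 (mod 713)
476^44 ≡ 231 (mod 713)
476^55 ≡ 553 (mod 713)
476^60 ≡ 466 (mod 713)
476^66 ≡ 438 (mod 713)
476^110 ≡ 645 (mod 713)
476^132 ≡ 47 (mod 713)
476^165 ≡ 185 (mod 713)
476^220 ≡ 346 (mod 713)
476^330 ≡ 1 (mod 713) ✓
So ord_713(476) = 330.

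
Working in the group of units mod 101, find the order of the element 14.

ord(14) | φ(101) = 101 − 1 = 100 = 2^2 · 5^2.
Divisors of 100: 1, 2, 4, 5, 10, 20, 25, 50, 100.
Check 14^d mod 101 for each divisor in increasing order:
14^1 ≡ 14
14^2 ≡ 95
14^4 ≡ 36
14^5 ≡ 100
14^10 ≡ 1
Hence ord(14) = 10.

10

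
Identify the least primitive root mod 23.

5

φ(23) = 23 − 1 = 22 = 2 · 11.
Test candidates g = 2, 3, … against the prime factors q ∈ {2, 11} of φ(23): g is a generator iff g^(22/q) ≢ 1 for every such q.
g = 2: 2^11 ≡ 1 — hits 1, so not a primitive root.
g = 3: 3^11 ≡ 1 — hits 1, so not a primitive root.
g = 4: 4^11 ≡ 1 — hits 1, so not a primitive root.
g = 5: 5^11 ≡ 22; 5^2 ≡ 2 — none is 1, so 5 is a primitive root.
Hence the least primitive root of 23 is 5.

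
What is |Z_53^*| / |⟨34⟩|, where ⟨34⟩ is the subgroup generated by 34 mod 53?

1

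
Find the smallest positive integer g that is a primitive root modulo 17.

3

φ(17) = 17 − 1 = 16 = 2^4.
g is a primitive root iff g^(16/q) ≢ 1 (mod 17) for each prime q ∈ {2}.
g = 2: 2^8 ≡ 1 — hits 1, so not a primitive root.
g = 3: 3^8 ≡ 16 — none is 1, so 3 is a primitive root.
The smallest primitive root modulo 17 is 3.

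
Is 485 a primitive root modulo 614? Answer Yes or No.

Yes

φ(614) = φ(2)·φ(307) = 1·306 = 306 = 2 · 3^2 · 17.
An element g generates (Z/614Z)^× iff g^(306/q) ≢ 1 (mod 614) for each prime q ∈ {2, 3, 17}.
485^153 ≡ 613 (mod 614)  [q = 2: ≢ 1 ✓]
485^102 ≡ 289 (mod 614)  [q = 3: ≢ 1 ✓]
485^18 ≡ 331 (mod 614)  [q = 17: ≢ 1 ✓]
All checks pass, so 485 has order 306 and is a primitive root modulo 614.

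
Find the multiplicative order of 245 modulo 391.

176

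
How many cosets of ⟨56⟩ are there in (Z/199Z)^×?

ord(56) | φ(199) = 199 − 1 = 198 = 2 · 3^2 · 11.
Divisors of 198: 1, 2, 3, 6, 9, 11, 18, 22, 33, 66, 99, 198.
Compute 56^d (mod 199) for the divisors d until we hit 1:
56^1 ≡ 56 (mod 199)
56^2 ≡ 151 (mod 199)
56^3 ≡ 98 (mod 199)
56^6 ≡ 52 (mod 199)
56^9 ≡ 121 (mod 199)
56^11 ≡ 162 (mod 199)
56^18 ≡ 114 (mod 199)
56^22 ≡ 175 (mod 199)
56^33 ≡ 92 (mod 199)
56^66 ≡ 106 (mod 199)
56^99 ≡ 1 (mod 199) ✓
Thus |⟨56⟩| = ord(56) = 99.
The index is φ(199) / ord(56) = 198 / 99 = 2.

2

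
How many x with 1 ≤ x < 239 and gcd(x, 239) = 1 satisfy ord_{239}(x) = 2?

1

φ(239) = 239 − 1 = 238 = 2 · 7 · 17.
(Z/239Z)^× is cyclic (|G| = 238); a cyclic group of order m has exactly φ(d) elements of each order d | m, and none otherwise.
2 | 238, and φ(2) = 2 − 1 = 1.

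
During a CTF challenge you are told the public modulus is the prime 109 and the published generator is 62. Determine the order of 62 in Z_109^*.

108

Since 62 ∈ (Z/109Z)^×, its order divides φ(109) = 109 − 1 = 108 = 2^2 · 3^3.
Divisors of 108: 1, 2, 3, 4, 6, 9, 12, 18, 27, 36, 54, 108.
Check 62^d mod 109 for each divisor in increasing order:
62^1 ≡ 62 (mod 109)
62^2 ≡ 29 (mod 109)
62^3 ≡ 54 (mod 109)
62^4 ≡ 78 (mod 109)
62^6 ≡ 82 (mod 109)
62^9 ≡ 68 (mod 109)
62^12 ≡ 75 (mod 109)
62^18 ≡ 46 (mod 109)
62^27 ≡ 76 (mod 109)
62^36 ≡ 45 (mod 109)
62^54 ≡ 108 (mod 109)
62^108 ≡ 1 (mod 109) ✓
Therefore the multiplicative order of 62 modulo 109 is 108.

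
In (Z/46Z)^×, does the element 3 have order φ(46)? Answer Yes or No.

φ(46) = φ(2)·φ(23) = 1·22 = 22 = 2 · 11.
3 is a primitive root mod 46 iff 3^(φ(46)/q) ≢ 1 for every prime q | φ(46), i.e. q ∈ {2, 11}.
3^11 ≡ 1 (mod 46)  [q = 2: ≡ 1 ✗]
3^2 ≡ 9 (mod 46)  [q = 11: ≢ 1 ✓]
Since 3^11 ≡ 1, the order of 3 divides 11 < 22, so 3 is not a primitive root.

No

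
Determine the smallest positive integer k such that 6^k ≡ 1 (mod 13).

12

Since 6 ∈ (Z/13Z)^×, its order divides φ(13) = 13 − 1 = 12 = 2^2 · 3.
Divisors of 12: 1, 2, 3, 4, 6, 12.
Test each divisor d:
6^1 ≡ 6 (mod 13)
6^2 ≡ 10 (mod 13)
6^3 ≡ 8 (mod 13)
6^4 ≡ 9 (mod 13)
6^6 ≡ 12 (mod 13)
6^12 ≡ 1 (mod 13) ✓
Therefore the multiplicative order of 6 modulo 13 is 12.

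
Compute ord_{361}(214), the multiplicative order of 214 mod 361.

By Lagrange's theorem, ord_361(214) divides φ(361) = φ(19^2) = 19·(19−1) = 342 = 2 · 3^2 · 19.
Divisors of 342: 1, 2, 3, 6, 9, 18, 19, 38, 57, 114, 171, 342.
Compute 214^d (mod 361) for the divisors d until we hit 1:
214^1 ≡ 214
214^2 ≡ 310
214^3 ≡ 277
214^6 ≡ 197
214^9 ≡ 58
214^18 ≡ 115
214^19 ≡ 62
214^38 ≡ 234
214^57 ≡ 68
214^114 ≡ 292
214^171 ≡ 1
Hence ord(214) = 171.

171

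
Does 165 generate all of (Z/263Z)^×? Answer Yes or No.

Yes

φ(263) = 263 − 1 = 262 = 2 · 131.
It suffices to check that the order of 165 is not a proper divisor of 262: compute 165^(262/q) for q ∈ {2, 131}.
165^131 ≡ 262 (mod 263)  [q = 2: ≢ 1 ✓]
165^2 ≡ 136 (mod 263)  [q = 131: ≢ 1 ✓]
Every test exponent gives a nontrivial residue, hence 165 generates the full group.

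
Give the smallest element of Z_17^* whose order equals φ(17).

φ(17) = 17 − 1 = 16 = 2^4.
Test candidates g = 2, 3, … against the prime factors q ∈ {2} of φ(17): g is a generator iff g^(16/q) ≢ 1 for every such q.
g = 2: 2^8 ≡ 1 — hits 1, so not a primitive root.
g = 3: 3^8 ≡ 16 — none is 1, so 3 is a primitive root.
So 3 is the smallest generator of (Z/17Z)^×.

3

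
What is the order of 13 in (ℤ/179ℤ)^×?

The order of 13 must divide φ(179) = 179 − 1 = 178 = 2 · 89.
Divisors of 178: 1, 2, 89, 178.
Evaluate successive powers at the divisors of 178:
13^1 ≡ 13 (mod 179)
13^2 ≡ 169 (mod 179)
13^89 ≡ 1 (mod 179) ✓
The smallest such exponent is 89, so the order of 13 is 89.

89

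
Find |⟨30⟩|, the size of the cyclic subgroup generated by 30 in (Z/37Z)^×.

18

ord(30) | φ(37) = 37 − 1 = 36 = 2^2 · 3^2.
Divisors of 36: 1, 2, 3, 4, 6, 9, 12, 18, 36.
Evaluate successive powers at the divisors of 36:
30^1 ≡ 30 (mod 37)
30^2 ≡ 12 (mod 37)
30^3 ≡ 27 (mod 37)
30^4 ≡ 33 (mod 37)
30^6 ≡ 26 (mod 37)
30^9 ≡ 36 (mod 37)
30^12 ≡ 10 (mod 37)
30^18 ≡ 1 (mod 37) ✓
Hence ord(30) = 18.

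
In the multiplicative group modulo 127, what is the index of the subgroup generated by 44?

ord(44) | φ(127) = 127 − 1 = 126 = 2 · 3^2 · 7.
Divisors of 126: 1, 2, 3, 6, 7, 9, 14, 18, 21, 42, 63, 126.
Check 44^d mod 127 for each divisor in increasing order:
44^1 ≡ 44 (mod 127)
44^2 ≡ 31 (mod 127)
44^3 ≡ 94 (mod 127)
44^6 ≡ 73 (mod 127)
44^7 ≡ 37 (mod 127)
44^9 ≡ 4 (mod 127)
44^14 ≡ 99 (mod 127)
44^18 ≡ 16 (mod 127)
44^21 ≡ 107 (mod 127)
44^42 ≡ 19 (mod 127)
44^63 ≡ 1 (mod 127) ✓
Thus |⟨44⟩| = ord(44) = 63.
[(Z/127Z)^× : ⟨44⟩] = 126/63 = 2.

2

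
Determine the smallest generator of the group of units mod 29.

φ(29) = 29 − 1 = 28 = 2^2 · 7.
Test candidates g = 2, 3, … against the prime factors q ∈ {2, 7} of φ(29): g is a generator iff g^(28/q) ≢ 1 for every such q.
g = 2: 2^14 ≡ 28; 2^4 ≡ 16 — none is 1, so 2 is a primitive root.
So 2 is the smallest generator of (Z/29Z)^×.

2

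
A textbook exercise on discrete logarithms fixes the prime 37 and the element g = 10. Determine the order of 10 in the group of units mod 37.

3

By Lagrange's theorem, ord_37(10) divides φ(37) = 37 − 1 = 36 = 2^2 · 3^2.
Divisors of 36: 1, 2, 3, 4, 6, 9, 12, 18, 36.
Test each divisor d:
10^1 ≡ 10
10^2 ≡ 26
10^3 ≡ 1
Hence ord(10) = 3.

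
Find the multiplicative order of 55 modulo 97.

32

ord(55) | φ(97) = 97 − 1 = 96 = 2^5 · 3.
Divisors of 96: 1, 2, 3, 4, 6, 8, 12, 16, 24, 32, 48, 96.
Test each divisor d:
55^1 ≡ 55 (mod 97)
55^2 ≡ 18 (mod 97)
55^3 ≡ 20 (mod 97)
55^4 ≡ 33 (mod 97)
55^6 ≡ 12 (mod 97)
55^8 ≡ 22 (mod 97)
55^12 ≡ 47 (mod 97)
55^16 ≡ 96 (mod 97)
55^24 ≡ 75 (mod 97)
55^32 ≡ 1 (mod 97) ✓
Hence ord(55) = 32.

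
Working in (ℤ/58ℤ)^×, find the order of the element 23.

The order of 23 must divide φ(58) = φ(2)·φ(29) = 1·28 = 28 = 2^2 · 7.
Divisors of 28: 1, 2, 4, 7, 14, 28.
Compute 23^d (mod 58) for the divisors d until we hit 1:
23^1 ≡ 23 (mod 58)
23^2 ≡ 7 (mod 58)
23^4 ≡ 49 (mod 58)
23^7 ≡ 1 (mod 58) ✓
Hence ord(23) = 7.

7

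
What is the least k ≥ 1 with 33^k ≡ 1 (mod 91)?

12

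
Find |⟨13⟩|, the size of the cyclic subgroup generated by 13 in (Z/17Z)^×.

4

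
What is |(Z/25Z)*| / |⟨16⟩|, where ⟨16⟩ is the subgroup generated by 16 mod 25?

4

ord(16) | φ(25) = φ(5^2) = 5·(5−1) = 20 = 2^2 · 5.
Divisors of 20: 1, 2, 4, 5, 10, 20.
Compute 16^d (mod 25) for the divisors d until we hit 1:
16^1 ≡ 16 (mod 25)
16^2 ≡ 6 (mod 25)
16^4 ≡ 11 (mod 25)
16^5 ≡ 1 (mod 25) ✓
Thus |⟨16⟩| = ord(16) = 5.
Index = |(Z/25Z)^×| / |⟨16⟩| = 20 / 5 = 4.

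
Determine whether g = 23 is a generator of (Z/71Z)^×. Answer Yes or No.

φ(71) = 71 − 1 = 70 = 2 · 5 · 7.
Test 23^(70/q) mod 71 for each prime factor q of 70:
23^35 ≡ 70 (mod 71)  [q = 2: ≢ 1 ✓]
23^14 ≡ 1 (mod 71)  [q = 5: ≡ 1 ✗]
23^10 ≡ 45 (mod 71)  [q = 7: ≢ 1 ✓]
The check at q = 5 fails, so 23 generates a proper subgroup.

No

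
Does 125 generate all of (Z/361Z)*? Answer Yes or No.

φ(361) = φ(19^2) = 19·(19−1) = 342 = 2 · 3^2 · 19.
An element g generates (Z/361Z)^× iff g^(342/q) ≢ 1 (mod 361) for each prime q ∈ {2, 3, 19}.
125^171 ≡ 1 (mod 361)  [q = 2: ≡ 1 ✗]
125^114 ≡ 1 (mod 361)  [q = 3: ≡ 1 ✗]
125^18 ≡ 324 (mod 361)  [q = 19: ≢ 1 ✓]
The check at q = 2 fails, so 125 generates a proper subgroup.

No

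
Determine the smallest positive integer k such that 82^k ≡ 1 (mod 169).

78

Since 82 ∈ (Z/169Z)^×, its order divides φ(169) = φ(13^2) = 13·(13−1) = 156 = 2^2 · 3 · 13.
Divisors of 156: 1, 2, 3, 4, 6, 12, 13, 26, 39, 52, 78, 156.
Compute 82^d (mod 169) for the divisors d until we hit 1:
82^1 ≡ 82 (mod 169)
82^2 ≡ 133 (mod 169)
82^3 ≡ 90 (mod 169)
82^4 ≡ 113 (mod 169)
82^6 ≡ 157 (mod 169)
82^12 ≡ 144 (mod 169)
82^13 ≡ 147 (mod 169)
82^26 ≡ 146 (mod 169)
82^39 ≡ 168 (mod 169)
82^52 ≡ 22 (mod 169)
82^78 ≡ 1 (mod 169) ✓
Hence ord(82) = 78.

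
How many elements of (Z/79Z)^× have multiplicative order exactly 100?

0

φ(79) = 79 − 1 = 78 = 2 · 3 · 13.
Since (Z/79Z)^× is cyclic of order 78, the number of elements of order d is φ(d) when d | 78 and 0 otherwise.
Since 100 ∤ 78, the count is 0.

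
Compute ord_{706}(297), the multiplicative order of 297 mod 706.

Since 297 ∈ (Z/706Z)^×, its order divides φ(706) = φ(2)·φ(353) = 1·352 = 352 = 2^5 · 11.
Divisors of 352: 1, 2, 4, 8, 11, 16, 22, 32, 44, 88, 176, 352.
Check 297^d mod 706 for each divisor in increasing order:
297^1 ≡ 297
297^2 ≡ 665
297^4 ≡ 269
297^8 ≡ 349
297^11 ≡ 347
297^16 ≡ 369
297^22 ≡ 389
297^32 ≡ 609
297^44 ≡ 237
297^88 ≡ 395
297^176 ≡ 705
297^352 ≡ 1
Therefore the multiplicative order of 297 modulo 706 is 352.

352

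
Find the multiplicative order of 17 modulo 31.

30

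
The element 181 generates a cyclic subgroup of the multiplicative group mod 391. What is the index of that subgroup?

2

Since 181 ∈ (Z/391Z)^×, its order divides φ(391) = φ(17·23) = (17−1)·(23−1) = 16·22 = 352 = 2^5 · 11.
Divisors of 352: 1, 2, 4, 8, 11, 16, 22, 32, 44, 88, 176, 352.
Check 181^d mod 391 for each divisor in increasing order:
181^1 ≡ 181 (mod 391)
181^2 ≡ 308 (mod 391)
181^4 ≡ 242 (mod 391)
181^8 ≡ 305 (mod 391)
181^11 ≡ 114 (mod 391)
181^16 ≡ 358 (mod 391)
181^22 ≡ 93 (mod 391)
181^32 ≡ 307 (mod 391)
181^44 ≡ 47 (mod 391)
181^88 ≡ 254 (mod 391)
181^176 ≡ 1 (mod 391) ✓
So ord_391(181) = 176, hence |⟨181⟩| = 176.
[(Z/391Z)^× : ⟨181⟩] = 352/176 = 2.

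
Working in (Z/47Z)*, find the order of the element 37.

23

The order of 37 must divide φ(47) = 47 − 1 = 46 = 2 · 23.
Divisors of 46: 1, 2, 23, 46.
Check 37^d mod 47 for each divisor in increasing order:
37^1 ≡ 37
37^2 ≡ 6
37^23 ≡ 1
The smallest such exponent is 23, so the order of 37 is 23.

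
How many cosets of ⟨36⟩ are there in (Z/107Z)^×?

2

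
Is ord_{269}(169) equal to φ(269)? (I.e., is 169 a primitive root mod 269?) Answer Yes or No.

No

φ(269) = 269 − 1 = 268 = 2^2 · 67.
169 is a primitive root mod 269 iff 169^(φ(269)/q) ≢ 1 for every prime q | φ(269), i.e. q ∈ {2, 67}.
169^134 ≡ 1 (mod 269)  [q = 2: ≡ 1 ✗]
169^4 ≡ 57 (mod 269)  [q = 67: ≢ 1 ✓]
169^134 ≡ 1 shows ord(169) | 134, strictly less than φ(269); not a primitive root.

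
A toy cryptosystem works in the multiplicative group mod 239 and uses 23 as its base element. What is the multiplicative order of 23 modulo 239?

ord(23) | φ(239) = 239 − 1 = 238 = 2 · 7 · 17.
Divisors of 238: 1, 2, 7, 14, 17, 34, 119, 238.
Evaluate successive powers at the divisors of 238:
23^1 ≡ 23 (mod 239)
23^2 ≡ 51 (mod 239)
23^7 ≡ 138 (mod 239)
23^14 ≡ 163 (mod 239)
23^17 ≡ 238 (mod 239)
23^34 ≡ 1 (mod 239) ✓
Hence ord(23) = 34.

34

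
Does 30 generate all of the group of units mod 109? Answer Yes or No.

Yes

φ(109) = 109 − 1 = 108 = 2^2 · 3^3.
It suffices to check that the order of 30 is not a proper divisor of 108: compute 30^(108/q) for q ∈ {2, 3}.
30^54 ≡ 108 (mod 109)  [q = 2: ≢ 1 ✓]
30^36 ≡ 45 (mod 109)  [q = 3: ≢ 1 ✓]
All checks pass, so 30 has order 108 and is a primitive root modulo 109.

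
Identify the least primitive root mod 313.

10

φ(313) = 313 − 1 = 312 = 2^3 · 3 · 13.
g is a primitive root iff g^(312/q) ≢ 1 (mod 313) for each prime q ∈ {2, 3, 13}.
g = 2: 2^156 ≡ 1 — hits 1, so not a primitive root.
g = 3: 3^156 ≡ 1 — hits 1, so not a primitive root.
g = 4: 4^156 ≡ 1 — hits 1, so not a primitive root.
g = 5: 5^156 ≡ 312; 5^104 ≡ 1 — hits 1, so not a primitive root.
g = 6: 6^156 ≡ 1 — hits 1, so not a primitive root.
g = 7: 7^156 ≡ 312; 7^104 ≡ 1 — hits 1, so not a primitive root.
g = 8: 8^156 ≡ 1 — hits 1, so not a primitive root.
g = 9: 9^156 ≡ 1 — hits 1, so not a primitive root.
g = 10: 10^156 ≡ 312; 10^104 ≡ 214; 10^24 ≡ 103 — none is 1, so 10 is a primitive root.
The smallest primitive root modulo 313 is 10.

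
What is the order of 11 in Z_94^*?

By Lagrange's theorem, ord_94(11) divides φ(94) = φ(2)·φ(47) = 1·46 = 46 = 2 · 23.
Divisors of 46: 1, 2, 23, 46.
Evaluate successive powers at the divisors of 46:
11^1 ≡ 11 (mod 94)
11^2 ≡ 27 (mod 94)
11^23 ≡ 93 (mod 94)
11^46 ≡ 1 (mod 94) ✓
Therefore the multiplicative order of 11 modulo 94 is 46.

46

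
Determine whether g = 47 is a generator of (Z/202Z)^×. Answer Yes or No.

No

φ(202) = φ(2)·φ(101) = 1·100 = 100 = 2^2 · 5^2.
It suffices to check that the order of 47 is not a proper divisor of 100: compute 47^(100/q) for q ∈ {2, 5}.
47^50 ≡ 1 (mod 202)  [q = 2: ≡ 1 ✗]
47^20 ≡ 87 (mod 202)  [q = 5: ≢ 1 ✓]
Since 47^50 ≡ 1, the order of 47 divides 50 < 100, so 47 is not a primitive root.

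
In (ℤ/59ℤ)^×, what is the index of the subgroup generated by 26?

ord(26) | φ(59) = 59 − 1 = 58 = 2 · 29.
Divisors of 58: 1, 2, 29, 58.
Evaluate successive powers at the divisors of 58:
26^1 ≡ 26 (mod 59)
26^2 ≡ 27 (mod 59)
26^29 ≡ 1 (mod 59) ✓
So ord_59(26) = 29, hence |⟨26⟩| = 29.
[(Z/59Z)^× : ⟨26⟩] = 58/29 = 2.

2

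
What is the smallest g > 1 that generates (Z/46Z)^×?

φ(46) = φ(2)·φ(23) = 1·22 = 22 = 2 · 11.
g is a primitive root iff g^(22/q) ≢ 1 (mod 46) for each prime q ∈ {2, 11}.
g = 2: gcd(2, 46) = 2 > 1, not a unit — skip.
g = 3: 3^11 ≡ 1 — hits 1, so not a primitive root.
g = 4: gcd(4, 46) = 2 > 1, not a unit — skip.
g = 5: 5^11 ≡ 45; 5^2 ≡ 25 — none is 1, so 5 is a primitive root.
Hence the least primitive root of 46 is 5.

5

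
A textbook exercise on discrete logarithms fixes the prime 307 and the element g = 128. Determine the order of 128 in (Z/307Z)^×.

By Lagrange's theorem, ord_307(128) divides φ(307) = 307 − 1 = 306 = 2 · 3^2 · 17.
Divisors of 306: 1, 2, 3, 6, 9, 17, 18, 34, 51, 102, 153, 306.
Check 128^d mod 307 for each divisor in increasing order:
128^1 ≡ 128
128^2 ≡ 113
128^3 ≡ 35
128^6 ≡ 304
128^9 ≡ 202
128^17 ≡ 290
128^18 ≡ 280
128^34 ≡ 289
128^51 ≡ 306
128^102 ≡ 1
Hence ord(128) = 102.

102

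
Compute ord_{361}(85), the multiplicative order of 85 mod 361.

The order of 85 must divide φ(361) = φ(19^2) = 19·(19−1) = 342 = 2 · 3^2 · 19.
Divisors of 342: 1, 2, 3, 6, 9, 18, 19, 38, 57, 114, 171, 342.
Test each divisor d:
85^1 ≡ 85 (mod 361)
85^2 ≡ 5 (mod 361)
85^3 ≡ 64 (mod 361)
85^6 ≡ 125 (mod 361)
85^9 ≡ 58 (mod 361)
85^18 ≡ 115 (mod 361)
85^19 ≡ 28 (mod 361)
85^38 ≡ 62 (mod 361)
85^57 ≡ 292 (mod 361)
85^114 ≡ 68 (mod 361)
85^171 ≡ 1 (mod 361) ✓
Therefore the multiplicative order of 85 modulo 361 is 171.

171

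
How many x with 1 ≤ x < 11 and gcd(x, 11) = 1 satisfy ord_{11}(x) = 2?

1

φ(11) = 11 − 1 = 10 = 2 · 5.
Since (Z/11Z)^× is cyclic of order 10, the number of elements of order d is φ(d) when d | 10 and 0 otherwise.
2 | 10, and φ(2) = 2 − 1 = 1.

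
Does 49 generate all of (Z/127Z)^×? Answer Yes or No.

No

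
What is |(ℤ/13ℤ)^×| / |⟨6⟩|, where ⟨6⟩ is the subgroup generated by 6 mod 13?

ord(6) | φ(13) = 13 − 1 = 12 = 2^2 · 3.
Divisors of 12: 1, 2, 3, 4, 6, 12.
Check 6^d mod 13 for each divisor in increasing order:
6^1 ≡ 6 (mod 13)
6^2 ≡ 10 (mod 13)
6^3 ≡ 8 (mod 13)
6^4 ≡ 9 (mod 13)
6^6 ≡ 12 (mod 13)
6^12 ≡ 1 (mod 13) ✓
The order of 6 is 12, so the subgroup it generates has 12 elements.
Index = |(Z/13Z)^×| / |⟨6⟩| = 12 / 12 = 1.

1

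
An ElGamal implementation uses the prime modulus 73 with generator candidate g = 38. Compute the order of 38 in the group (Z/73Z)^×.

36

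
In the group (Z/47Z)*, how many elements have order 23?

φ(47) = 47 − 1 = 46 = 2 · 23.
(Z/47Z)^× is cyclic (|G| = 46); a cyclic group of order m has exactly φ(d) elements of each order d | m, and none otherwise.
23 | 46, and φ(23) = 23 − 1 = 22.

22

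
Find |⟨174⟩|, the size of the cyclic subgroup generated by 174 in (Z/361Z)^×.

By Lagrange's theorem, ord_361(174) divides φ(361) = φ(19^2) = 19·(19−1) = 342 = 2 · 3^2 · 19.
Divisors of 342: 1, 2, 3, 6, 9, 18, 19, 38, 57, 114, 171, 342.
Evaluate successive powers at the divisors of 342:
174^1 ≡ 174 (mod 361)
174^2 ≡ 313 (mod 361)
174^3 ≡ 312 (mod 361)
174^6 ≡ 235 (mod 361)
174^9 ≡ 37 (mod 361)
174^18 ≡ 286 (mod 361)
174^19 ≡ 307 (mod 361)
174^38 ≡ 28 (mod 361)
174^57 ≡ 293 (mod 361)
174^114 ≡ 292 (mod 361)
174^171 ≡ 360 (mod 361)
174^342 ≡ 1 (mod 361) ✓
The smallest such exponent is 342, so the order of 174 is 342.

342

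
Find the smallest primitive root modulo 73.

φ(73) = 73 − 1 = 72 = 2^3 · 3^2.
g is a primitive root iff g^(72/q) ≢ 1 (mod 73) for each prime q ∈ {2, 3}.
g = 2: 2^36 ≡ 1 — hits 1, so not a primitive root.
g = 3: 3^36 ≡ 1 — hits 1, so not a primitive root.
g = 4: 4^36 ≡ 1 — hits 1, so not a primitive root.
g = 5: 5^36 ≡ 72; 5^24 ≡ 8 — none is 1, so 5 is a primitive root.
So 5 is the smallest generator of (Z/73Z)^×.

5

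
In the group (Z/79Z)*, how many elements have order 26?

12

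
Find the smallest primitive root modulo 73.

φ(73) = 73 − 1 = 72 = 2^3 · 3^2.
Test candidates g = 2, 3, … against the prime factors q ∈ {2, 3} of φ(73): g is a generator iff g^(72/q) ≢ 1 for every such q.
g = 2: 2^36 ≡ 1 — hits 1, so not a primitive root.
g = 3: 3^36 ≡ 1 — hits 1, so not a primitive root.
g = 4: 4^36 ≡ 1 — hits 1, so not a primitive root.
g = 5: 5^36 ≡ 72; 5^24 ≡ 8 — none is 1, so 5 is a primitive root.
The smallest primitive root modulo 73 is 5.

5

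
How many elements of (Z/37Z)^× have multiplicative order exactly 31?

0

φ(37) = 37 − 1 = 36 = 2^2 · 3^2.
(Z/37Z)^× is cyclic (|G| = 36); a cyclic group of order m has exactly φ(d) elements of each order d | m, and none otherwise.
Since 31 ∤ 36, the count is 0.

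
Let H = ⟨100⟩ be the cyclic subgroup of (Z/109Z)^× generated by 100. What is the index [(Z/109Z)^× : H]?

The order of 100 must divide φ(109) = 109 − 1 = 108 = 2^2 · 3^3.
Divisors of 108: 1, 2, 3, 4, 6, 9, 12, 18, 27, 36, 54, 108.
Test each divisor d:
100^1 ≡ 100 (mod 109)
100^2 ≡ 81 (mod 109)
100^3 ≡ 34 (mod 109)
100^4 ≡ 21 (mod 109)
100^6 ≡ 66 (mod 109)
100^9 ≡ 64 (mod 109)
100^12 ≡ 105 (mod 109)
100^18 ≡ 63 (mod 109)
100^27 ≡ 108 (mod 109)
100^36 ≡ 45 (mod 109)
100^54 ≡ 1 (mod 109) ✓
So ord_109(100) = 54, hence |⟨100⟩| = 54.
Index = |(Z/109Z)^×| / |⟨100⟩| = 108 / 54 = 2.

2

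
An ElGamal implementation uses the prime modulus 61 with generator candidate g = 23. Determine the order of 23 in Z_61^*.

20

By Lagrange's theorem, ord_61(23) divides φ(61) = 61 − 1 = 60 = 2^2 · 3 · 5.
Divisors of 60: 1, 2, 3, 4, 5, 6, 10, 12, 15, 20, 30, 60.
Test each divisor d:
23^1 ≡ 23 (mod 61)
23^2 ≡ 41 (mod 61)
23^3 ≡ 28 (mod 61)
23^4 ≡ 34 (mod 61)
23^5 ≡ 50 (mod 61)
23^6 ≡ 52 (mod 61)
23^10 ≡ 60 (mod 61)
23^12 ≡ 20 (mod 61)
23^15 ≡ 11 (mod 61)
23^20 ≡ 1 (mod 61) ✓
So ord_61(23) = 20.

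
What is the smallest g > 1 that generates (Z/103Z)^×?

φ(103) = 103 − 1 = 102 = 2 · 3 · 17.
Test candidates g = 2, 3, … against the prime factors q ∈ {2, 3, 17} of φ(103): g is a generator iff g^(102/q) ≢ 1 for every such q.
g = 2: 2^51 ≡ 1 — hits 1, so not a primitive root.
g = 3: 3^51 ≡ 102; 3^34 ≡ 1 — hits 1, so not a primitive root.
g = 4: 4^51 ≡ 1 — hits 1, so not a primitive root.
g = 5: 5^51 ≡ 102; 5^34 ≡ 56; 5^6 ≡ 72 — none is 1, so 5 is a primitive root.
So 5 is the smallest generator of (Z/103Z)^×.

5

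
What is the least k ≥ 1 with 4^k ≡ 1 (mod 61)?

30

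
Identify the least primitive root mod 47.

5

φ(47) = 47 − 1 = 46 = 2 · 23.
Test candidates g = 2, 3, … against the prime factors q ∈ {2, 23} of φ(47): g is a generator iff g^(46/q) ≢ 1 for every such q.
g = 2: 2^23 ≡ 1 — hits 1, so not a primitive root.
g = 3: 3^23 ≡ 1 — hits 1, so not a primitive root.
g = 4: 4^23 ≡ 1 — hits 1, so not a primitive root.
g = 5: 5^23 ≡ 46; 5^2 ≡ 25 — none is 1, so 5 is a primitive root.
The smallest primitive root modulo 47 is 5.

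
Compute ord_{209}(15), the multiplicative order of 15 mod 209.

90

Since 15 ∈ (Z/209Z)^×, its order divides φ(209) = φ(11·19) = (11−1)·(19−1) = 10·18 = 180 = 2^2 · 3^2 · 5.
Divisors of 180: 1, 2, 3, 4, 5, 6, 9, 10, 12, 15, 18, 20, 30, 36, 45, 60, 90, 180.
Evaluate successive powers at the divisors of 180:
15^1 ≡ 15 (mod 209)
15^2 ≡ 16 (mod 209)
15^3 ≡ 31 (mod 209)
15^4 ≡ 47 (mod 209)
15^5 ≡ 78 (mod 209)
15^6 ≡ 125 (mod 209)
15^9 ≡ 113 (mod 209)
15^10 ≡ 23 (mod 209)
15^12 ≡ 159 (mod 209)
15^15 ≡ 122 (mod 209)
15^18 ≡ 20 (mod 209)
15^20 ≡ 111 (mod 209)
15^30 ≡ 45 (mod 209)
15^36 ≡ 191 (mod 209)
15^45 ≡ 56 (mod 209)
15^60 ≡ 144 (mod 209)
15^90 ≡ 1 (mod 209) ✓
The smallest such exponent is 90, so the order of 15 is 90.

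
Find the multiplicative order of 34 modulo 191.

95

ord(34) | φ(191) = 191 − 1 = 190 = 2 · 5 · 19.
Divisors of 190: 1, 2, 5, 10, 19, 38, 95, 190.
Compute 34^d (mod 191) for the divisors d until we hit 1:
34^1 ≡ 34
34^2 ≡ 10
34^5 ≡ 153
34^10 ≡ 107
34^19 ≡ 39
34^38 ≡ 184
34^95 ≡ 1
Hence ord(34) = 95.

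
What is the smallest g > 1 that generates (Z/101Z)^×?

2

φ(101) = 101 − 1 = 100 = 2^2 · 5^2.
Test candidates g = 2, 3, … against the prime factors q ∈ {2, 5} of φ(101): g is a generator iff g^(100/q) ≢ 1 for every such q.
g = 2: 2^50 ≡ 100; 2^20 ≡ 95 — none is 1, so 2 is a primitive root.
So 2 is the smallest generator of (Z/101Z)^×.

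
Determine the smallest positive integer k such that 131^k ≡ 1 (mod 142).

ord(131) | φ(142) = φ(2)·φ(71) = 1·70 = 70 = 2 · 5 · 7.
Divisors of 70: 1, 2, 5, 7, 10, 14, 35, 70.
Compute 131^d (mod 142) for the divisors d until we hit 1:
131^1 ≡ 131
131^2 ≡ 121
131^5 ≡ 119
131^7 ≡ 57
131^10 ≡ 103
131^14 ≡ 125
131^35 ≡ 1
Hence ord(131) = 35.

35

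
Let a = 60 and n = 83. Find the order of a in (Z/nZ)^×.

The order of 60 must divide φ(83) = 83 − 1 = 82 = 2 · 41.
Divisors of 82: 1, 2, 41, 82.
Compute 60^d (mod 83) for the divisors d until we hit 1:
60^1 ≡ 60 (mod 83)
60^2 ≡ 31 (mod 83)
60^41 ≡ 82 (mod 83)
60^82 ≡ 1 (mod 83) ✓
So ord_83(60) = 82.

82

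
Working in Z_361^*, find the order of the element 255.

114

Since 255 ∈ (Z/361Z)^×, its order divides φ(361) = φ(19^2) = 19·(19−1) = 342 = 2 · 3^2 · 19.
Divisors of 342: 1, 2, 3, 6, 9, 18, 19, 38, 57, 114, 171, 342.
Evaluate successive powers at the divisors of 342:
255^1 ≡ 255 (mod 361)
255^2 ≡ 45 (mod 361)
255^3 ≡ 284 (mod 361)
255^6 ≡ 153 (mod 361)
255^9 ≡ 132 (mod 361)
255^18 ≡ 96 (mod 361)
255^19 ≡ 293 (mod 361)
255^38 ≡ 292 (mod 361)
255^57 ≡ 360 (mod 361)
255^114 ≡ 1 (mod 361) ✓
Therefore the multiplicative order of 255 modulo 361 is 114.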